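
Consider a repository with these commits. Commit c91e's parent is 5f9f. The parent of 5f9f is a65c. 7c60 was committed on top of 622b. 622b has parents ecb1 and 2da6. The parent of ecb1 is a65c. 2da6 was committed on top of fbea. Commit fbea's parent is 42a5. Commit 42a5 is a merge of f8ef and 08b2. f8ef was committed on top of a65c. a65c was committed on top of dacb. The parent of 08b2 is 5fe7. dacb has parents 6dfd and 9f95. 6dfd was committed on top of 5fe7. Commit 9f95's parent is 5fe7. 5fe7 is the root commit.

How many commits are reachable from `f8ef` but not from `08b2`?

5

Reachable from f8ef: {5fe7, 6dfd, 9f95, a65c, dacb, f8ef}.
Reachable from 08b2: {08b2, 5fe7}.
In f8ef's history but not 08b2's: {6dfd, 9f95, a65c, dacb, f8ef} — 5 commits.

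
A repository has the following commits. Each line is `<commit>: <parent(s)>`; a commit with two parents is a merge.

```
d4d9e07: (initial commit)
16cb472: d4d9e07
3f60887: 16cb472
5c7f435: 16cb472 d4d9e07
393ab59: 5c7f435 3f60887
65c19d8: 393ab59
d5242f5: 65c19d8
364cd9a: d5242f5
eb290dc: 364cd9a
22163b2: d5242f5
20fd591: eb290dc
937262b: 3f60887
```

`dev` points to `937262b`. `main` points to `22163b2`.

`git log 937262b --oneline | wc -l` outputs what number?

Walking parent pointers from 937262b: reachable set = {16cb472, 3f60887, 937262b, d4d9e07}.
That is 4 commits.

4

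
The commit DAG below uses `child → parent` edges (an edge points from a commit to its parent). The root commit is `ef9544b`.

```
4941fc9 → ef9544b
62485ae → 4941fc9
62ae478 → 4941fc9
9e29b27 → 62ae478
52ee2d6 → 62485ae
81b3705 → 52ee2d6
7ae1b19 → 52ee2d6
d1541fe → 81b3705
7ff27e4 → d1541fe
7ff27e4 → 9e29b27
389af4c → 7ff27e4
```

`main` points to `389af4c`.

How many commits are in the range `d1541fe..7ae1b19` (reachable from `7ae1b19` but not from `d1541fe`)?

1

Reachable from 7ae1b19: {4941fc9, 52ee2d6, 62485ae, 7ae1b19, ef9544b}.
Reachable from d1541fe: {4941fc9, 52ee2d6, 62485ae, 81b3705, d1541fe, ef9544b}.
In 7ae1b19's history but not d1541fe's: {7ae1b19} — 1 commit.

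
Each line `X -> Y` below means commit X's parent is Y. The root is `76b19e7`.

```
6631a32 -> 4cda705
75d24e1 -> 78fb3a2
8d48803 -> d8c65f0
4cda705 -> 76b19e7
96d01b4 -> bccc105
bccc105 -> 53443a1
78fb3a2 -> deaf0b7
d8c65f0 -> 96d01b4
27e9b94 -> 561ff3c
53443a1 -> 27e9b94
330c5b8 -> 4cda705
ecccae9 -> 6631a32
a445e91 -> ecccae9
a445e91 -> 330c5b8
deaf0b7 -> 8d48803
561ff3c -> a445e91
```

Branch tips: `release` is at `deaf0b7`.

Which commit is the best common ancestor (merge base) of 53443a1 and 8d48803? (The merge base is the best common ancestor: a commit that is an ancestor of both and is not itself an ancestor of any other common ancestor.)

53443a1

Ancestors of 53443a1: {27e9b94, 330c5b8, 4cda705, 53443a1, 561ff3c, 6631a32, 76b19e7, a445e91, ecccae9}.
Ancestors of 8d48803: {27e9b94, 330c5b8, 4cda705, 53443a1, 561ff3c, 6631a32, 76b19e7, 8d48803, 96d01b4, a445e91, bccc105, d8c65f0, ecccae9}.
Common ancestors: {27e9b94, 330c5b8, 4cda705, 53443a1, 561ff3c, 6631a32, 76b19e7, a445e91, ecccae9}.
Among these, 53443a1 is not an ancestor of any other common ancestor — it is the merge base.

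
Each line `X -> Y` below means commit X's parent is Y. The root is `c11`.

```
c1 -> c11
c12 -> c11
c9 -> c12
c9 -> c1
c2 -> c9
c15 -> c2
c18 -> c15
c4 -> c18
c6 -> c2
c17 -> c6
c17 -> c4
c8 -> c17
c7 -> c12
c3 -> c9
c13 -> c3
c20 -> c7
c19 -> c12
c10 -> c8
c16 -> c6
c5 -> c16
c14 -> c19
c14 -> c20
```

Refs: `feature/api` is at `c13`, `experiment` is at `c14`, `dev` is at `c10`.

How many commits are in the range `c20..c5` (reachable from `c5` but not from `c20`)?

6

Reachable from c5: {c1, c11, c12, c16, c2, c5, c6, c9}.
Reachable from c20: {c11, c12, c20, c7}.
In c5's history but not c20's: {c1, c16, c2, c5, c6, c9} — 6 commits.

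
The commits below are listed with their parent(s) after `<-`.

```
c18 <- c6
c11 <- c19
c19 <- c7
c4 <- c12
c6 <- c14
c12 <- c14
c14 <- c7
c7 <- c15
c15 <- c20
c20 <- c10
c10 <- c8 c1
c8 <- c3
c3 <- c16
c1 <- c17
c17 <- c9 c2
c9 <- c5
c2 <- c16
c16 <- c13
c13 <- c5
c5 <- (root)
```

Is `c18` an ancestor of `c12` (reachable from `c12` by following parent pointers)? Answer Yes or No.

Ancestors of c12: {c1, c10, c12, c13, c14, c15, c16, c17, c2, c20, c3, c5, c7, c8, c9}.
c18 is not in that set, so it is not an ancestor of c12.

No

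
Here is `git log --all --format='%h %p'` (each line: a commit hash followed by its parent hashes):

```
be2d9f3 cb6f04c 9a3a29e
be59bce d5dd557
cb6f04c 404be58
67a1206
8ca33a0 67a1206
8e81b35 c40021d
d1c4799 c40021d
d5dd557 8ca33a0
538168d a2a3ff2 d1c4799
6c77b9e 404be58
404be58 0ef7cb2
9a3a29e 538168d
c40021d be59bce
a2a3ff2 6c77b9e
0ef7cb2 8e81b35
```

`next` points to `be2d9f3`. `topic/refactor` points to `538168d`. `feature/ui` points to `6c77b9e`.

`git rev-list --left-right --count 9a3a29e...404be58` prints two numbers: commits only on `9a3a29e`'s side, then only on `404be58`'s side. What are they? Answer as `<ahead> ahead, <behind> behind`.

Reachable from 9a3a29e: {0ef7cb2, 404be58, 538168d, 67a1206, 6c77b9e, 8ca33a0, 8e81b35, 9a3a29e, a2a3ff2, be59bce, c40021d, d1c4799, d5dd557}.
Reachable from 404be58: {0ef7cb2, 404be58, 67a1206, 8ca33a0, 8e81b35, be59bce, c40021d, d5dd557}.
Only in 9a3a29e's history (ahead): {538168d, 6c77b9e, 9a3a29e, a2a3ff2, d1c4799} — 5.
Only in 404be58's history (behind): {} — 0.

5 ahead, 0 behind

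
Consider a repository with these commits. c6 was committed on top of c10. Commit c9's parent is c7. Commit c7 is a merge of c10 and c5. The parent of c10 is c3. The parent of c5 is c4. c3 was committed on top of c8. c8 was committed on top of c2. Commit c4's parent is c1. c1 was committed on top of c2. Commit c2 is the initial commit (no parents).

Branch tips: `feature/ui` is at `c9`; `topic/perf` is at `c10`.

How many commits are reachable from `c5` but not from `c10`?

3

Reachable from c5: {c1, c2, c4, c5}.
Reachable from c10: {c10, c2, c3, c8}.
In c5's history but not c10's: {c1, c4, c5} — 3 commits.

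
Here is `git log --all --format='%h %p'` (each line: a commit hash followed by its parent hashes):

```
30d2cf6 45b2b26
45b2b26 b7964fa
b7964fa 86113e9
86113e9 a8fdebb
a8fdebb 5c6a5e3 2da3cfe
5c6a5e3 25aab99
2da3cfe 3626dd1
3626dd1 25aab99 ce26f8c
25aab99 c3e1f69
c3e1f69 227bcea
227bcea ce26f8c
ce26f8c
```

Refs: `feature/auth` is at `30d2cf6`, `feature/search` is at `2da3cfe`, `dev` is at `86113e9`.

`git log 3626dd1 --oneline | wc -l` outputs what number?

5

Walking parent pointers from 3626dd1: reachable set = {227bcea, 25aab99, 3626dd1, c3e1f69, ce26f8c}.
That is 5 commits.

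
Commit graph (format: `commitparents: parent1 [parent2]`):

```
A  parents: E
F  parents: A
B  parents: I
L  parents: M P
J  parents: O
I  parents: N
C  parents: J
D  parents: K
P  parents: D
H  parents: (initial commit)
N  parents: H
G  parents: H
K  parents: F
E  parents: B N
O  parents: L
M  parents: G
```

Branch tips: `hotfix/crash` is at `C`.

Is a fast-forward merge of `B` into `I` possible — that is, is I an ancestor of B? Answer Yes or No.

A fast-forward from I to B is possible iff I is an ancestor of B.
Ancestors of B: {B, H, I, N}.
I is among them, so fast-forward is possible.

Yes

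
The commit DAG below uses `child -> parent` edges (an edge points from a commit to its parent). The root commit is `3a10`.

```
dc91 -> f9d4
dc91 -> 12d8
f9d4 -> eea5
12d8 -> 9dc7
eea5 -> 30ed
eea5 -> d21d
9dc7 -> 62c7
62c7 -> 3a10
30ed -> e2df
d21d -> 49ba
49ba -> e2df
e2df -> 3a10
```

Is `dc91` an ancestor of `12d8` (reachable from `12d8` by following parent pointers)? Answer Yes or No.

No

Ancestors of 12d8: {12d8, 3a10, 62c7, 9dc7}.
dc91 is not in that set, so it is not an ancestor of 12d8.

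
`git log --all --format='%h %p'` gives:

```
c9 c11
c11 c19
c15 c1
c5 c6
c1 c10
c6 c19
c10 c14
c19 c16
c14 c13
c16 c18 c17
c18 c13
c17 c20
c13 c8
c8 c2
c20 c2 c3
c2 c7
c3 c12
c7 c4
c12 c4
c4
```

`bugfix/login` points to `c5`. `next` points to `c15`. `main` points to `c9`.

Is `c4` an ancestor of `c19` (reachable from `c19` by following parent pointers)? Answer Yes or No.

Ancestors of c19 (commits reachable by following parents): {c12, c13, c16, c17, c18, c19, c2, c20, c3, c4, c7, c8}.
c4 is in that set, so it is an ancestor of c19.

Yes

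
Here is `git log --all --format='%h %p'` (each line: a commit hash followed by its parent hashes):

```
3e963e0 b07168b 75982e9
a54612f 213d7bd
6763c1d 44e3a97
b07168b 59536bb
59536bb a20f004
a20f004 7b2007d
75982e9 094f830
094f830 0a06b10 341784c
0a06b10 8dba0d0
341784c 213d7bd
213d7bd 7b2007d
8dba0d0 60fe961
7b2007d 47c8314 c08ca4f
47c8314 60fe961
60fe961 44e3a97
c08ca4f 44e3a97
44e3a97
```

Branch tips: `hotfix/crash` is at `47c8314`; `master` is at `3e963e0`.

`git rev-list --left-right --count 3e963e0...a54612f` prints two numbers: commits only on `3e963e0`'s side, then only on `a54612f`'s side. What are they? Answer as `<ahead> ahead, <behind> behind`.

9 ahead, 1 behind

Reachable from 3e963e0: {094f830, 0a06b10, 213d7bd, 341784c, 3e963e0, 44e3a97, 47c8314, 59536bb, 60fe961, 75982e9, 7b2007d, 8dba0d0, a20f004, b07168b, c08ca4f}.
Reachable from a54612f: {213d7bd, 44e3a97, 47c8314, 60fe961, 7b2007d, a54612f, c08ca4f}.
Only in 3e963e0's history (ahead): {094f830, 0a06b10, 341784c, 3e963e0, 59536bb, 75982e9, 8dba0d0, a20f004, b07168b} — 9.
Only in a54612f's history (behind): {a54612f} — 1.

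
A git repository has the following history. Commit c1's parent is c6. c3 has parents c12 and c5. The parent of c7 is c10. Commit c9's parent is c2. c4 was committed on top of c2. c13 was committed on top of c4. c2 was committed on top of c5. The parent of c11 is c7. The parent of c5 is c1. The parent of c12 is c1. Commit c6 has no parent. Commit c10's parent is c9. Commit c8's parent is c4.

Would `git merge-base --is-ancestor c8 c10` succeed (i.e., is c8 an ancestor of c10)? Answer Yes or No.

Ancestors of c10: {c1, c10, c2, c5, c6, c9}.
c8 is not in that set, so it is not an ancestor of c10.

No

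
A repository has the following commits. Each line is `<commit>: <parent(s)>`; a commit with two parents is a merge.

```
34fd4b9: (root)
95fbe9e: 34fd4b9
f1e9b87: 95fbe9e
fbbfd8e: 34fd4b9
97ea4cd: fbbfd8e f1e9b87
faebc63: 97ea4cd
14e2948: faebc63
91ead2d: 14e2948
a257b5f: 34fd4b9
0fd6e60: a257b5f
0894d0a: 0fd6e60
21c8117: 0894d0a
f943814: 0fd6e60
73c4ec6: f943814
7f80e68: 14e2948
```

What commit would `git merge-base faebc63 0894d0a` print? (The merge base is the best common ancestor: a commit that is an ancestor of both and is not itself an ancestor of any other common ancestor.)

Ancestors of faebc63: {34fd4b9, 95fbe9e, 97ea4cd, f1e9b87, faebc63, fbbfd8e}.
Ancestors of 0894d0a: {0894d0a, 0fd6e60, 34fd4b9, a257b5f}.
Common ancestors: {34fd4b9}.
The only common ancestor is 34fd4b9, so it is the merge base.

34fd4b9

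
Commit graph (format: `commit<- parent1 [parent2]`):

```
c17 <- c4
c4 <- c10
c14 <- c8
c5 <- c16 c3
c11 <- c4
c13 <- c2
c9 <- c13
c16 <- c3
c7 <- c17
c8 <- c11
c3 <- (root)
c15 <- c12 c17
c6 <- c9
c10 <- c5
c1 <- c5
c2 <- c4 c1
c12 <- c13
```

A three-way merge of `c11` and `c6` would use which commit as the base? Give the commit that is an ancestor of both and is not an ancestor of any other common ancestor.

Ancestors of c11: {c10, c11, c16, c3, c4, c5}.
Ancestors of c6: {c1, c10, c13, c16, c2, c3, c4, c5, c6, c9}.
Common ancestors: {c10, c16, c3, c4, c5}.
Among these, c4 is not an ancestor of any other common ancestor — it is the merge base.

c4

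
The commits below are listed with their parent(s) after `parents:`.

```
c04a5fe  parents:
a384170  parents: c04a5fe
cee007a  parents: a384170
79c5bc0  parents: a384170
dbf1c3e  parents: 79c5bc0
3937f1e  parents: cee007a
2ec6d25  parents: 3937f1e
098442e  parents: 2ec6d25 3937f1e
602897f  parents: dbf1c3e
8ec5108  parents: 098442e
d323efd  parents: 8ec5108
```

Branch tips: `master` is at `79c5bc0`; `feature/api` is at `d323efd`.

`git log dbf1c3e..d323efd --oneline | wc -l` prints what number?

6

Reachable from d323efd: {098442e, 2ec6d25, 3937f1e, 8ec5108, a384170, c04a5fe, cee007a, d323efd}.
Reachable from dbf1c3e: {79c5bc0, a384170, c04a5fe, dbf1c3e}.
In d323efd's history but not dbf1c3e's: {098442e, 2ec6d25, 3937f1e, 8ec5108, cee007a, d323efd} — 6 commits.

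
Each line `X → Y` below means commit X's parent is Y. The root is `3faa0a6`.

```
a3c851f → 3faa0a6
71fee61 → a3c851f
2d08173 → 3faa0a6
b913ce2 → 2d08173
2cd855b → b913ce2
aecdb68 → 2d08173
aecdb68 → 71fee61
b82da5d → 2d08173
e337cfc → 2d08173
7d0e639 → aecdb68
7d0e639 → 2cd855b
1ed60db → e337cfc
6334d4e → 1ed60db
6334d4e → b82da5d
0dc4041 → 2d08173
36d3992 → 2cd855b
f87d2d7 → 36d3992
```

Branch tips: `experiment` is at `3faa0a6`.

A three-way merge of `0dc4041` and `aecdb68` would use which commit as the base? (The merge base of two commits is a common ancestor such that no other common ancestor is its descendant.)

Ancestors of 0dc4041: {0dc4041, 2d08173, 3faa0a6}.
Ancestors of aecdb68: {2d08173, 3faa0a6, 71fee61, a3c851f, aecdb68}.
Common ancestors: {2d08173, 3faa0a6}.
Among these, 2d08173 is not an ancestor of any other common ancestor — it is the merge base.

2d08173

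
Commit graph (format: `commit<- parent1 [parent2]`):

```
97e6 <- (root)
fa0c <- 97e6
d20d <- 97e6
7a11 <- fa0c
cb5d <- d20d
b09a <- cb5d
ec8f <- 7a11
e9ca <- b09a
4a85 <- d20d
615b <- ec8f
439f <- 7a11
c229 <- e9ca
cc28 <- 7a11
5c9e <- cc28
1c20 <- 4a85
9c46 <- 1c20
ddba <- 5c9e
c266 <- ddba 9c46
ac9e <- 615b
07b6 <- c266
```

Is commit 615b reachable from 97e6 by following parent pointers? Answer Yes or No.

No

Ancestors of 97e6: {97e6}.
615b is not in that set, so it is not an ancestor of 97e6.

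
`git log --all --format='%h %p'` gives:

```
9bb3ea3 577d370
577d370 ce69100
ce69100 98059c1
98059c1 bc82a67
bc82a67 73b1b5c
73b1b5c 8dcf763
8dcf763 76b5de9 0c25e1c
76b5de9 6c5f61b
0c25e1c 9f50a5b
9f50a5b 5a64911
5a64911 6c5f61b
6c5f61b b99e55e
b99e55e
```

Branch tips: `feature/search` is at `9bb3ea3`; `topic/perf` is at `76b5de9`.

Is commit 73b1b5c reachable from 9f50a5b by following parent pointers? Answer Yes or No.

Ancestors of 9f50a5b: {5a64911, 6c5f61b, 9f50a5b, b99e55e}.
73b1b5c is not in that set, so it is not an ancestor of 9f50a5b.

No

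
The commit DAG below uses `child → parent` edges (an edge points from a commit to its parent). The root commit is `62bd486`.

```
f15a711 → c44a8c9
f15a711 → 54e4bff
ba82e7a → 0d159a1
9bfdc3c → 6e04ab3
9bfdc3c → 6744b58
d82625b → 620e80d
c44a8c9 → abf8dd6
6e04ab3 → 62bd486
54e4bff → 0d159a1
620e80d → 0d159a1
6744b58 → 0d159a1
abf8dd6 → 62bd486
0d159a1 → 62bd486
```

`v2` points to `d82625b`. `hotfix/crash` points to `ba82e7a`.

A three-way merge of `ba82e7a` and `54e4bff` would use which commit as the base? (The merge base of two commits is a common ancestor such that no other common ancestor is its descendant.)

Ancestors of ba82e7a: {0d159a1, 62bd486, ba82e7a}.
Ancestors of 54e4bff: {0d159a1, 54e4bff, 62bd486}.
Common ancestors: {0d159a1, 62bd486}.
Among these, 0d159a1 is not an ancestor of any other common ancestor — it is the merge base.

0d159a1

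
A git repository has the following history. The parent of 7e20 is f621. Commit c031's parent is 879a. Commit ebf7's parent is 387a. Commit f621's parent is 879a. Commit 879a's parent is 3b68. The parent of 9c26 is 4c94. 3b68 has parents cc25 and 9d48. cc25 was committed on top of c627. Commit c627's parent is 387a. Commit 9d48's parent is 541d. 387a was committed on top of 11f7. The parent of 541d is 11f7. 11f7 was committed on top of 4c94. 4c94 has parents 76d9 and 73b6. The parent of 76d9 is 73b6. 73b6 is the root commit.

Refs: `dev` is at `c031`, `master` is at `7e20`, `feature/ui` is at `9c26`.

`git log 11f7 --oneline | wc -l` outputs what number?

4

Walking parent pointers from 11f7: reachable set = {11f7, 4c94, 73b6, 76d9}.
That is 4 commits.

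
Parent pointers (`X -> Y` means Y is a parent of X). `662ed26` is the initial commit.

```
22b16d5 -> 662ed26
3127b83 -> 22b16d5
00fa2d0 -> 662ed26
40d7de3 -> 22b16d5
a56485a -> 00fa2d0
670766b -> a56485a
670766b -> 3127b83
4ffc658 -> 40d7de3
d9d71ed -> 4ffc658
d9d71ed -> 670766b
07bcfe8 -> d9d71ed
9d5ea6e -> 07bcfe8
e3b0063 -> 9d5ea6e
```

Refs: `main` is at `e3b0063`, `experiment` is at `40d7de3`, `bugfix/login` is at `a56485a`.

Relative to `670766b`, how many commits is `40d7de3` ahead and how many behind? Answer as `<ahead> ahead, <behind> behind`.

Reachable from 40d7de3: {22b16d5, 40d7de3, 662ed26}.
Reachable from 670766b: {00fa2d0, 22b16d5, 3127b83, 662ed26, 670766b, a56485a}.
Only in 40d7de3's history (ahead): {40d7de3} — 1.
Only in 670766b's history (behind): {00fa2d0, 3127b83, 670766b, a56485a} — 4.

1 ahead, 4 behind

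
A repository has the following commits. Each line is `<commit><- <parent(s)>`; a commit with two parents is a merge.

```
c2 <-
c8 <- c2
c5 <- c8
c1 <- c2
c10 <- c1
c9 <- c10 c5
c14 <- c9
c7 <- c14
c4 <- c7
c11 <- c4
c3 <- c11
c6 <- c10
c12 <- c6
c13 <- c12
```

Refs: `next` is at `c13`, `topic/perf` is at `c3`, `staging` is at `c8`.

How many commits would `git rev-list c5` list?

3

Walking parent pointers from c5: reachable set = {c2, c5, c8}.
That is 3 commits.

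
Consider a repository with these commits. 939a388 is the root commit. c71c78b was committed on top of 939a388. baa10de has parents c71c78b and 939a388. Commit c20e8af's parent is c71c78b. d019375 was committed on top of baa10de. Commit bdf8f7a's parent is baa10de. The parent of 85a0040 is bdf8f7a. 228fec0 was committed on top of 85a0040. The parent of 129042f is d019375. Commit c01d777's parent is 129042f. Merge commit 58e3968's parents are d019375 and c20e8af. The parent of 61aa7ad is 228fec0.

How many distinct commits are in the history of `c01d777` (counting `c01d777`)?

Walking parent pointers from c01d777: reachable set = {129042f, 939a388, baa10de, c01d777, c71c78b, d019375}.
That is 6 commits.

6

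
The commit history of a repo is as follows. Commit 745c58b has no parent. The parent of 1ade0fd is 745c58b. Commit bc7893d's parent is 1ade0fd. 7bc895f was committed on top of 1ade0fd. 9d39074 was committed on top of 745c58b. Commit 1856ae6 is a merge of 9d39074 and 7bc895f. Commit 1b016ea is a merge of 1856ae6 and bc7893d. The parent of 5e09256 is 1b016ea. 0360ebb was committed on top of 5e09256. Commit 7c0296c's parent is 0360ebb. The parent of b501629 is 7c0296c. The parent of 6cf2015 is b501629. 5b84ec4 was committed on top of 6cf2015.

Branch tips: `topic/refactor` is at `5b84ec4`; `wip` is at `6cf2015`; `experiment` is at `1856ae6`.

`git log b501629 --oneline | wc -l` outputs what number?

11

Walking parent pointers from b501629: reachable set = {0360ebb, 1856ae6, 1ade0fd, 1b016ea, 5e09256, 745c58b, 7bc895f, 7c0296c, 9d39074, b501629, bc7893d}.
That is 11 commits.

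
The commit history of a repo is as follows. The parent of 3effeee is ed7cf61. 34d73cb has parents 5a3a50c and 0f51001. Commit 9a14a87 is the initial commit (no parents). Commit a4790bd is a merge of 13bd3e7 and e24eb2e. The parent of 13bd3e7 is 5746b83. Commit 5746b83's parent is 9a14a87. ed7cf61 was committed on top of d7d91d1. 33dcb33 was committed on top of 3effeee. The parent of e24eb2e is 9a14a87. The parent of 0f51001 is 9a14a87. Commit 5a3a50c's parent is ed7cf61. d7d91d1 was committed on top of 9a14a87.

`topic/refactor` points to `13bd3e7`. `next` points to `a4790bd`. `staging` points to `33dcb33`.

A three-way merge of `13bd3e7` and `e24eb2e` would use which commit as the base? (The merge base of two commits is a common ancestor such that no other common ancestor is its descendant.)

Ancestors of 13bd3e7: {13bd3e7, 5746b83, 9a14a87}.
Ancestors of e24eb2e: {9a14a87, e24eb2e}.
Common ancestors: {9a14a87}.
The only common ancestor is 9a14a87, so it is the merge base.

9a14a87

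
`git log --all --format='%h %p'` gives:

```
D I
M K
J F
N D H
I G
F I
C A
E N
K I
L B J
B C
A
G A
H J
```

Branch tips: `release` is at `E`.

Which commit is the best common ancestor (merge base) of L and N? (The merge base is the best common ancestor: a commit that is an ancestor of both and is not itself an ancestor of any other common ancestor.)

J

Ancestors of L: {A, B, C, F, G, I, J, L}.
Ancestors of N: {A, D, F, G, H, I, J, N}.
Common ancestors: {A, F, G, I, J}.
Among these, J is not an ancestor of any other common ancestor — it is the merge base.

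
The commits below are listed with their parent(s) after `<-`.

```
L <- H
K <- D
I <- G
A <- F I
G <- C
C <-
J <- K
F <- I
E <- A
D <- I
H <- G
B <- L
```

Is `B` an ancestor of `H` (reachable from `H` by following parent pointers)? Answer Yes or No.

No

Ancestors of H: {C, G, H}.
B is not in that set, so it is not an ancestor of H.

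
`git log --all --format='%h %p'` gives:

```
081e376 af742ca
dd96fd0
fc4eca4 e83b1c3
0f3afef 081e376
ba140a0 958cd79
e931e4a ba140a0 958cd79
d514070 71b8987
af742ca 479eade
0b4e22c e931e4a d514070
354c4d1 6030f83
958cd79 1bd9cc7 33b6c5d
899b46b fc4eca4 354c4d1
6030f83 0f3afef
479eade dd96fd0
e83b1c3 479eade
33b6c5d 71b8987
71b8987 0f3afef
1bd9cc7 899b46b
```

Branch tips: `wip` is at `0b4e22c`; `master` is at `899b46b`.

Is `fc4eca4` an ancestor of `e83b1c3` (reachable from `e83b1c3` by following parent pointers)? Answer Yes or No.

Ancestors of e83b1c3: {479eade, dd96fd0, e83b1c3}.
fc4eca4 is not in that set, so it is not an ancestor of e83b1c3.

No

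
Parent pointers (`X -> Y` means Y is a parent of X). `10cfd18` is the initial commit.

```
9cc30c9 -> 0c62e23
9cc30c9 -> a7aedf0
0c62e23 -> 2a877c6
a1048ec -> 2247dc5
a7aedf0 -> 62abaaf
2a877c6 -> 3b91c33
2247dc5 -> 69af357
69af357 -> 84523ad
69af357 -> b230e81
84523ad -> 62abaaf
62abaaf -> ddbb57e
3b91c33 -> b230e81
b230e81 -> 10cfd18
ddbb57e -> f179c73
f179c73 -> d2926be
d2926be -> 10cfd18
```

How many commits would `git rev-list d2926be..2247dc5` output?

7

Reachable from 2247dc5: {10cfd18, 2247dc5, 62abaaf, 69af357, 84523ad, b230e81, d2926be, ddbb57e, f179c73}.
Reachable from d2926be: {10cfd18, d2926be}.
In 2247dc5's history but not d2926be's: {2247dc5, 62abaaf, 69af357, 84523ad, b230e81, ddbb57e, f179c73} — 7 commits.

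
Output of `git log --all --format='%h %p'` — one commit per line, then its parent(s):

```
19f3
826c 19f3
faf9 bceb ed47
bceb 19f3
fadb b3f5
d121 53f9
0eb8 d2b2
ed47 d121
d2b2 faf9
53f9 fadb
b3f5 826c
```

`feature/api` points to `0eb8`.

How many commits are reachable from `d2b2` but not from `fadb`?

Reachable from d2b2: {19f3, 53f9, 826c, b3f5, bceb, d121, d2b2, ed47, fadb, faf9}.
Reachable from fadb: {19f3, 826c, b3f5, fadb}.
In d2b2's history but not fadb's: {53f9, bceb, d121, d2b2, ed47, faf9} — 6 commits.

6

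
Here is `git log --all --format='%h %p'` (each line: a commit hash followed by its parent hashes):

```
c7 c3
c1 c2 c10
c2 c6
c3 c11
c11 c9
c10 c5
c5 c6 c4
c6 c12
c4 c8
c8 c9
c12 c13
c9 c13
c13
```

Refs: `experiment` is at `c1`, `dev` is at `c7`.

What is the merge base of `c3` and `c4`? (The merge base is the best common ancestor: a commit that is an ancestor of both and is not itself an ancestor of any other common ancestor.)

c9

Ancestors of c3: {c11, c13, c3, c9}.
Ancestors of c4: {c13, c4, c8, c9}.
Common ancestors: {c13, c9}.
Among these, c9 is not an ancestor of any other common ancestor — it is the merge base.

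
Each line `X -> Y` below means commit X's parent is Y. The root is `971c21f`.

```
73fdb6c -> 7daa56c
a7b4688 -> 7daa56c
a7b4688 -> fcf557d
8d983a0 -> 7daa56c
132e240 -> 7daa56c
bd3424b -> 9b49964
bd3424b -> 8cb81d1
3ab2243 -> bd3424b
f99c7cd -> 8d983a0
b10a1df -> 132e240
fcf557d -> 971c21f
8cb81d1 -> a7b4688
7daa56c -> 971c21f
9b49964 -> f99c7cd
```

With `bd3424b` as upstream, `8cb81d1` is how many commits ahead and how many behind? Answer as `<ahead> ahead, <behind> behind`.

Reachable from 8cb81d1: {7daa56c, 8cb81d1, 971c21f, a7b4688, fcf557d}.
Reachable from bd3424b: {7daa56c, 8cb81d1, 8d983a0, 971c21f, 9b49964, a7b4688, bd3424b, f99c7cd, fcf557d}.
Only in 8cb81d1's history (ahead): {} — 0.
Only in bd3424b's history (behind): {8d983a0, 9b49964, bd3424b, f99c7cd} — 4.

0 ahead, 4 behind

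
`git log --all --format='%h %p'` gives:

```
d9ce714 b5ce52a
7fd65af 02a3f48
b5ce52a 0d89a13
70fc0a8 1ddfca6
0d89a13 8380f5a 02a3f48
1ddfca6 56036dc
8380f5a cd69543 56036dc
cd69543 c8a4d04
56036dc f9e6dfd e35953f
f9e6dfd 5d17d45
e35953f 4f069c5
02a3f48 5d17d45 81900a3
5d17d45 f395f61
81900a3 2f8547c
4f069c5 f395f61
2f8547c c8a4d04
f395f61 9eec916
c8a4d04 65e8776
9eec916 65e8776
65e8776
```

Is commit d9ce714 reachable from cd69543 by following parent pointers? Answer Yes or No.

Ancestors of cd69543: {65e8776, c8a4d04, cd69543}.
d9ce714 is not in that set, so it is not an ancestor of cd69543.

No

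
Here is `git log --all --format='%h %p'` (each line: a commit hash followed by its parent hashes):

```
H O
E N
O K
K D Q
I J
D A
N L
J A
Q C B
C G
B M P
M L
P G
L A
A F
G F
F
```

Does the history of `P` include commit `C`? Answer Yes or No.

No

Ancestors of P: {F, G, P}.
C is not in that set, so it is not an ancestor of P.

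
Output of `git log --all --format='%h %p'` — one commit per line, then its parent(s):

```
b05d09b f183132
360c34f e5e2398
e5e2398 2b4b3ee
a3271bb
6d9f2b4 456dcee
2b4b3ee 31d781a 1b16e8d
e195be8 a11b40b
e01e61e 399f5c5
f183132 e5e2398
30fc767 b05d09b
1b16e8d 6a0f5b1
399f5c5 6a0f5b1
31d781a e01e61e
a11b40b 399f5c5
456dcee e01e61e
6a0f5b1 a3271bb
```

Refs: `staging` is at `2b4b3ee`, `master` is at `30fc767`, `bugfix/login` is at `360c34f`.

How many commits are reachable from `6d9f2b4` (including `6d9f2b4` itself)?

6

Walking parent pointers from 6d9f2b4: reachable set = {399f5c5, 456dcee, 6a0f5b1, 6d9f2b4, a3271bb, e01e61e}.
That is 6 commits.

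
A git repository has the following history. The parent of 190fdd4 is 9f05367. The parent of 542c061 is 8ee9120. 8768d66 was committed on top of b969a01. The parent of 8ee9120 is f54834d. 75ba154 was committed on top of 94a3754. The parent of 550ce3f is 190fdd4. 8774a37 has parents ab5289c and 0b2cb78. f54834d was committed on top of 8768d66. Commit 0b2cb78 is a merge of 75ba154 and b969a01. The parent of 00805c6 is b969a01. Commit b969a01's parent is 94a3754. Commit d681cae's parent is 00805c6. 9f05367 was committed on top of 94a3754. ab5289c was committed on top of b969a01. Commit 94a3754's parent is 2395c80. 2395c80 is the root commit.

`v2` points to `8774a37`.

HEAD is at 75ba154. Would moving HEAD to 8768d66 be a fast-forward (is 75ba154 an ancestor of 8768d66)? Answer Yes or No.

A fast-forward from 75ba154 to 8768d66 is possible iff 75ba154 is an ancestor of 8768d66.
Ancestors of 8768d66: {2395c80, 8768d66, 94a3754, b969a01}.
75ba154 is not among them, so fast-forward is not possible.

No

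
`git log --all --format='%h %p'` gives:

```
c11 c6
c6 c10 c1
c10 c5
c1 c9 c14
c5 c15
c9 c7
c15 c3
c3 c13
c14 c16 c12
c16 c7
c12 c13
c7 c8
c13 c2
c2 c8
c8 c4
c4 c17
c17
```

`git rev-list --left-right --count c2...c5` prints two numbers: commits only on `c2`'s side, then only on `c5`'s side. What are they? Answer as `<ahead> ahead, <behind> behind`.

0 ahead, 4 behind

Reachable from c2: {c17, c2, c4, c8}.
Reachable from c5: {c13, c15, c17, c2, c3, c4, c5, c8}.
Only in c2's history (ahead): {} — 0.
Only in c5's history (behind): {c13, c15, c3, c5} — 4.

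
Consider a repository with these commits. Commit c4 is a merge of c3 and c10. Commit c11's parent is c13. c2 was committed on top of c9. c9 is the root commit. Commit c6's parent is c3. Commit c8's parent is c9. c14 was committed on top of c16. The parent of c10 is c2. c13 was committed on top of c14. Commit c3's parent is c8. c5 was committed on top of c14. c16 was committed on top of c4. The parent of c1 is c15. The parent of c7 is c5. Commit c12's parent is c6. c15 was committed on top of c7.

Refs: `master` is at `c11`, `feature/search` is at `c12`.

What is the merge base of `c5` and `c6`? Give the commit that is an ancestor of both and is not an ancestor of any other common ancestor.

c3

Ancestors of c5: {c10, c14, c16, c2, c3, c4, c5, c8, c9}.
Ancestors of c6: {c3, c6, c8, c9}.
Common ancestors: {c3, c8, c9}.
Among these, c3 is not an ancestor of any other common ancestor — it is the merge base.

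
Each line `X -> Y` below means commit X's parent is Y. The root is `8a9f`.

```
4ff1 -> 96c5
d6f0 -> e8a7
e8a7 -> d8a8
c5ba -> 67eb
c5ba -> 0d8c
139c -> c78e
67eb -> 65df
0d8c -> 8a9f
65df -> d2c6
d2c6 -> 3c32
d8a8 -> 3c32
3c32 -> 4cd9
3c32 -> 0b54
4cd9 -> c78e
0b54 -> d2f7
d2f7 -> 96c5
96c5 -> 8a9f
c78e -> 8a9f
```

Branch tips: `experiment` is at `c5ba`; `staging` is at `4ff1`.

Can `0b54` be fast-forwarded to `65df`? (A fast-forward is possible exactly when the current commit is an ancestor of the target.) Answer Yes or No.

Yes

A fast-forward from 0b54 to 65df is possible iff 0b54 is an ancestor of 65df.
Ancestors of 65df: {0b54, 3c32, 4cd9, 65df, 8a9f, 96c5, c78e, d2c6, d2f7}.
0b54 is among them, so fast-forward is possible.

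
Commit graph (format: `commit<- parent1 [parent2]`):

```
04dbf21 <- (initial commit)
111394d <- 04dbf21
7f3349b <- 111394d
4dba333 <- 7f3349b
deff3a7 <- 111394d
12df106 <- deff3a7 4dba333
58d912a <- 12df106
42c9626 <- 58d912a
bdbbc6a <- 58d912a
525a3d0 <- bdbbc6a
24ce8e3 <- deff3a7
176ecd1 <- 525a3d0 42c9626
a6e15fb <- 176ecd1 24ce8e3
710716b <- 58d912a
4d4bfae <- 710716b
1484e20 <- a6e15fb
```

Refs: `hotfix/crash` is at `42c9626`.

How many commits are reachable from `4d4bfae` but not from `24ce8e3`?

6

Reachable from 4d4bfae: {04dbf21, 111394d, 12df106, 4d4bfae, 4dba333, 58d912a, 710716b, 7f3349b, deff3a7}.
Reachable from 24ce8e3: {04dbf21, 111394d, 24ce8e3, deff3a7}.
In 4d4bfae's history but not 24ce8e3's: {12df106, 4d4bfae, 4dba333, 58d912a, 710716b, 7f3349b} — 6 commits.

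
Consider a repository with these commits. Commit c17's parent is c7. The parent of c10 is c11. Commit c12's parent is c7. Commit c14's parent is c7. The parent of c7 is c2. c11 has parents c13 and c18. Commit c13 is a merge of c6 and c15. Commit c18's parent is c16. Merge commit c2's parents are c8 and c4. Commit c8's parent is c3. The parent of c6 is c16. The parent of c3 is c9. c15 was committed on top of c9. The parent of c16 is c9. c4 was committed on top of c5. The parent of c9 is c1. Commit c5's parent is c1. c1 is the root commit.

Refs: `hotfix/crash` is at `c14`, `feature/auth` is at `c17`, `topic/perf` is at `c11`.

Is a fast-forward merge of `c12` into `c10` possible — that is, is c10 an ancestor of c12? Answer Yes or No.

A fast-forward from c10 to c12 is possible iff c10 is an ancestor of c12.
Ancestors of c12: {c1, c12, c2, c3, c4, c5, c7, c8, c9}.
c10 is not among them, so fast-forward is not possible.

No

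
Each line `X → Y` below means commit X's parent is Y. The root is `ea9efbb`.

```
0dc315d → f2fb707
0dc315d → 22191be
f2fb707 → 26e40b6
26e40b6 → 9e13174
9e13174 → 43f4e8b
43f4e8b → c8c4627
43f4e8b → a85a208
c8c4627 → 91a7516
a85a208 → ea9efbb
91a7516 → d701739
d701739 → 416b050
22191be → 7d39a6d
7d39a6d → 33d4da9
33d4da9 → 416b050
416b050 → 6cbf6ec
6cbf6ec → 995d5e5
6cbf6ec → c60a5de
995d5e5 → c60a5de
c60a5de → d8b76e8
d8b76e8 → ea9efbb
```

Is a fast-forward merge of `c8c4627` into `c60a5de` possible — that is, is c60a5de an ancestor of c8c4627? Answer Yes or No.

A fast-forward from c60a5de to c8c4627 is possible iff c60a5de is an ancestor of c8c4627.
Ancestors of c8c4627: {416b050, 6cbf6ec, 91a7516, 995d5e5, c60a5de, c8c4627, d701739, d8b76e8, ea9efbb}.
c60a5de is among them, so fast-forward is possible.

Yes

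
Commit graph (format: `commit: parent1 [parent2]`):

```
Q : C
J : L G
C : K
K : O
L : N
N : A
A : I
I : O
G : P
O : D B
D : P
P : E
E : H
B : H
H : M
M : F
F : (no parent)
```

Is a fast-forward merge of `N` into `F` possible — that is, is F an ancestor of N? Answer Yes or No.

Yes

A fast-forward from F to N is possible iff F is an ancestor of N.
Ancestors of N: {A, B, D, E, F, H, I, M, N, O, P}.
F is among them, so fast-forward is possible.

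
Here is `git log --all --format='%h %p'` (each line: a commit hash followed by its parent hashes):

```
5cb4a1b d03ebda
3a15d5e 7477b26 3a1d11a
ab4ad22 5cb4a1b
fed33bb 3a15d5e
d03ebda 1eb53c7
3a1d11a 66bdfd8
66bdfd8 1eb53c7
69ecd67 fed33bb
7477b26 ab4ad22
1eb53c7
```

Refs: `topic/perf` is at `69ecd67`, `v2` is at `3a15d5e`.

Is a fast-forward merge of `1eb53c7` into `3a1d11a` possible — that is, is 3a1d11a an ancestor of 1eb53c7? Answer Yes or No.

A fast-forward from 3a1d11a to 1eb53c7 is possible iff 3a1d11a is an ancestor of 1eb53c7.
Ancestors of 1eb53c7: {1eb53c7}.
3a1d11a is not among them, so fast-forward is not possible.

No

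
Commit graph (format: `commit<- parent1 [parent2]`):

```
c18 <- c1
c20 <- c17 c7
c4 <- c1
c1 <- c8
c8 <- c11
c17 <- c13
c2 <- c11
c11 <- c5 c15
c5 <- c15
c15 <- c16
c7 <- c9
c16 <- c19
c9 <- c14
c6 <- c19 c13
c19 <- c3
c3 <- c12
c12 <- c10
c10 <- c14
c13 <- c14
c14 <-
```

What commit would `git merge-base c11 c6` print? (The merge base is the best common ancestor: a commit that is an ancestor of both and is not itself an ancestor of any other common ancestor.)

c19

Ancestors of c11: {c10, c11, c12, c14, c15, c16, c19, c3, c5}.
Ancestors of c6: {c10, c12, c13, c14, c19, c3, c6}.
Common ancestors: {c10, c12, c14, c19, c3}.
Among these, c19 is not an ancestor of any other common ancestor — it is the merge base.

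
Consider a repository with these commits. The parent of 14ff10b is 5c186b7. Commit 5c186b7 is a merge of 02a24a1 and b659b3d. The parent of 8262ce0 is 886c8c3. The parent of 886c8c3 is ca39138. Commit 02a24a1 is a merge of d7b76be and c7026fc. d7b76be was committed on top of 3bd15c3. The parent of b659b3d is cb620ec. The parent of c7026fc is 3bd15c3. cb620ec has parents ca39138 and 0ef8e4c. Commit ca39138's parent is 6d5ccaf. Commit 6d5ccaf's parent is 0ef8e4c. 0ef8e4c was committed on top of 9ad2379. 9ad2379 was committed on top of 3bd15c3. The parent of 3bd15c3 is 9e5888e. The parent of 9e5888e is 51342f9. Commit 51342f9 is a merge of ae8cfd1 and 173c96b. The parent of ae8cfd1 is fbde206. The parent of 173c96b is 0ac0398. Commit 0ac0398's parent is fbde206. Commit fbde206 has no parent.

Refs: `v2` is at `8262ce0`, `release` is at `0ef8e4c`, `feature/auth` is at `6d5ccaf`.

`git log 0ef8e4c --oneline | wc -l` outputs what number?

9

Walking parent pointers from 0ef8e4c: reachable set = {0ac0398, 0ef8e4c, 173c96b, 3bd15c3, 51342f9, 9ad2379, 9e5888e, ae8cfd1, fbde206}.
That is 9 commits.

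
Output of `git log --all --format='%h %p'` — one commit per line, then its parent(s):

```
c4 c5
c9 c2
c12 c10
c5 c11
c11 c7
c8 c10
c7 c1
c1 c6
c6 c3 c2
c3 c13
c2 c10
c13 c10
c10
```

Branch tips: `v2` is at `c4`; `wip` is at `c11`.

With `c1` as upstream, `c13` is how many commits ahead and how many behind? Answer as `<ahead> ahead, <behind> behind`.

0 ahead, 4 behind

Reachable from c13: {c10, c13}.
Reachable from c1: {c1, c10, c13, c2, c3, c6}.
Only in c13's history (ahead): {} — 0.
Only in c1's history (behind): {c1, c2, c3, c6} — 4.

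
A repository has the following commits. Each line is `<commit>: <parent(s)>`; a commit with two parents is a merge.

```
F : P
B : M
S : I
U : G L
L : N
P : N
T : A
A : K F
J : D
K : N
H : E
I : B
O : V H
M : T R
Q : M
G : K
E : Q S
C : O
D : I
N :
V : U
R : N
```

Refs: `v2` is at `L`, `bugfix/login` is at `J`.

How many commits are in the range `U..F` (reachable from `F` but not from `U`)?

2

Reachable from F: {F, N, P}.
Reachable from U: {G, K, L, N, U}.
In F's history but not U's: {F, P} — 2 commits.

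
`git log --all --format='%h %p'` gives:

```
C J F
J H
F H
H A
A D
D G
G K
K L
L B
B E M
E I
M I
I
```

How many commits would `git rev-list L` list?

Walking parent pointers from L: reachable set = {B, E, I, L, M}.
That is 5 commits.

5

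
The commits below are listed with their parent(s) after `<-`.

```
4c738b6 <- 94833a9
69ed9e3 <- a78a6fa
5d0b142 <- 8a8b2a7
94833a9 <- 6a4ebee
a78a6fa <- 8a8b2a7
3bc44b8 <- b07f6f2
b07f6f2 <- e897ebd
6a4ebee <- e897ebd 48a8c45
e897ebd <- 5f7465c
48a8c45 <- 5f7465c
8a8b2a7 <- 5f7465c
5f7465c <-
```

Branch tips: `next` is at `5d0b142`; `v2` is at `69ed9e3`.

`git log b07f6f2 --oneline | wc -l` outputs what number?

3

Walking parent pointers from b07f6f2: reachable set = {5f7465c, b07f6f2, e897ebd}.
That is 3 commits.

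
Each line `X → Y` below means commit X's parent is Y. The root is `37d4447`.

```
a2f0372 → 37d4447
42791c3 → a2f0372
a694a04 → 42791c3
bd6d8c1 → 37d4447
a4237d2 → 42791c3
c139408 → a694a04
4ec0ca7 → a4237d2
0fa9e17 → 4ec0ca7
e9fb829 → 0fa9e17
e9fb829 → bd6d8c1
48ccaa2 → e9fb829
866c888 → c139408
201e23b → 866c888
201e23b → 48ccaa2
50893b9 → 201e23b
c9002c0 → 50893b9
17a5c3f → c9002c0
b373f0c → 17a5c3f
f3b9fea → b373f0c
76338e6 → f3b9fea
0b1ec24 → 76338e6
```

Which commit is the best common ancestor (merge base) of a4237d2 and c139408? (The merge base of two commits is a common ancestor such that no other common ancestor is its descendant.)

Ancestors of a4237d2: {37d4447, 42791c3, a2f0372, a4237d2}.
Ancestors of c139408: {37d4447, 42791c3, a2f0372, a694a04, c139408}.
Common ancestors: {37d4447, 42791c3, a2f0372}.
Among these, 42791c3 is not an ancestor of any other common ancestor — it is the merge base.

42791c3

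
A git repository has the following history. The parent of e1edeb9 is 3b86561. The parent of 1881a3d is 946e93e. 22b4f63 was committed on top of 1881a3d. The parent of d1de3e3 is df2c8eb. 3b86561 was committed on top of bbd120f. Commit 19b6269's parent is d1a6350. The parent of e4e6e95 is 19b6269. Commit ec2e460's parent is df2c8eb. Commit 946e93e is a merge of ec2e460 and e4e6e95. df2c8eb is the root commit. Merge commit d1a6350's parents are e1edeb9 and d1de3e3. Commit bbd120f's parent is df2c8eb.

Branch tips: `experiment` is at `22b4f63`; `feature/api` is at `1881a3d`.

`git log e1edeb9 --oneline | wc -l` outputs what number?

4

Walking parent pointers from e1edeb9: reachable set = {3b86561, bbd120f, df2c8eb, e1edeb9}.
That is 4 commits.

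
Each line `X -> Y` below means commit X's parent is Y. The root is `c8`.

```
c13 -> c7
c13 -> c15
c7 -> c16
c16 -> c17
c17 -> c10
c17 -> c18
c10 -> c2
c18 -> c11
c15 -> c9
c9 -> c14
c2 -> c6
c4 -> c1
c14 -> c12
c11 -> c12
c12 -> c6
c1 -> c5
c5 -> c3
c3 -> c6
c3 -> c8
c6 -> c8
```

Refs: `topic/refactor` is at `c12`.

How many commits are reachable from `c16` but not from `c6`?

7

Reachable from c16: {c10, c11, c12, c16, c17, c18, c2, c6, c8}.
Reachable from c6: {c6, c8}.
In c16's history but not c6's: {c10, c11, c12, c16, c17, c18, c2} — 7 commits.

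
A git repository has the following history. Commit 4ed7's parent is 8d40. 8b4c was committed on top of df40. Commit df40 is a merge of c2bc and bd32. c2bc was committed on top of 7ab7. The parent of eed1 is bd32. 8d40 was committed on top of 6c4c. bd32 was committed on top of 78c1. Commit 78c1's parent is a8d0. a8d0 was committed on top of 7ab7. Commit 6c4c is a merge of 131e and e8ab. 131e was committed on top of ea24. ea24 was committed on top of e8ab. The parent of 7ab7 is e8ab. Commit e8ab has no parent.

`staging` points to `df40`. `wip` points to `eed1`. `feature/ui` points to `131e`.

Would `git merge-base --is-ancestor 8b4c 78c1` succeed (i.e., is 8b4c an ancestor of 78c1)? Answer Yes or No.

No

Ancestors of 78c1: {78c1, 7ab7, a8d0, e8ab}.
8b4c is not in that set, so it is not an ancestor of 78c1.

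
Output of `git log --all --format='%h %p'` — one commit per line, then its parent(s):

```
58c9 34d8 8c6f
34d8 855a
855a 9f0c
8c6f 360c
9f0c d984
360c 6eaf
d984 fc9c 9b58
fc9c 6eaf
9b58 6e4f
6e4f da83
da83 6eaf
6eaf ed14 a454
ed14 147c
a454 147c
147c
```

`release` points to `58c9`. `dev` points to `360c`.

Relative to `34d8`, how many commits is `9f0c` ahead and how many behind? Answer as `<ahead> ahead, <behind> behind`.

Reachable from 9f0c: {147c, 6e4f, 6eaf, 9b58, 9f0c, a454, d984, da83, ed14, fc9c}.
Reachable from 34d8: {147c, 34d8, 6e4f, 6eaf, 855a, 9b58, 9f0c, a454, d984, da83, ed14, fc9c}.
Only in 9f0c's history (ahead): {} — 0.
Only in 34d8's history (behind): {34d8, 855a} — 2.

0 ahead, 2 behind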